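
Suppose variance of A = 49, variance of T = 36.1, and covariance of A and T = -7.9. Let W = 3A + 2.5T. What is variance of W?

variance of W = 548.125

variance of W = a²·variance of A + b²·variance of T + 2ab·covariance of A and T with a = 3, b = 2.5.
= 3²·49 + 2.5²·36.1 + 2·3·2.5·(-7.9)
= 441 + 225.625 + (-118.5) = 548.125.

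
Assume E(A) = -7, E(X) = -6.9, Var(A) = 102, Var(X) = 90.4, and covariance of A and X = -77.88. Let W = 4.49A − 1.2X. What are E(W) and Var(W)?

E(W) = -23.15, Var(W) = 3025.74108

E(W) = 4.49·E(A) + (-1.2)·E(X) = 4.49·(-7) + (-1.2)·(-6.9) = -23.15.
Var(W) = a²·Var(A) + b²·Var(X) + 2ab·covariance of A and X with a = 4.49, b = -1.2.
= 4.49²·102 + (-1.2)²·90.4 + 2·4.49·(-1.2)·(-77.88)
= 2056.3302 + 130.176 + 839.23488 = 3025.74108.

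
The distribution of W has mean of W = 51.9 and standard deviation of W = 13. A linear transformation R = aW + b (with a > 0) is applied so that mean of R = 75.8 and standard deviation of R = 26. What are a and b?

a = 2, b = -28

standard deviation of R = a·standard deviation of W (a > 0), so a = 26/13 = 2.
mean of R = a·mean of W + b, so b = 75.8 − 2·51.9 = -28.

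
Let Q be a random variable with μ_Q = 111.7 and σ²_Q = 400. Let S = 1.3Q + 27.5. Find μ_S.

μ_S = 172.71

S = 1.3Q + 27.5 is linear with a = 1.3, b = 27.5.
μ_S = a·μ_Q + b = 1.3·111.7 + 27.5 = 172.71.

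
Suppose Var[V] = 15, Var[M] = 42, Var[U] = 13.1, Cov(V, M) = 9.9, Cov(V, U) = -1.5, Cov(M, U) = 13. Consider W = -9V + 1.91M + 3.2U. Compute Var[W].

Var[W] = a²·Var[V] + b²·Var[M] + c²·Var[U] + 2ab·Cov(V, M) + 2ac·Cov(V, U) + 2bc·Cov(M, U), with a = -9, b = 1.91, c = 3.2.
= 1215 + 153.2202 + 134.144 + (-340.362) + 86.4 + 158.912
= 1407.3142.

Var[W] = 1407.3142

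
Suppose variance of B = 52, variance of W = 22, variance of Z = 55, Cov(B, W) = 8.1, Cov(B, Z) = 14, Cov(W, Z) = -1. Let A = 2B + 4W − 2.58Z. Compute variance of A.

variance of A = 931.862

variance of A = a²·variance of B + b²·variance of W + c²·variance of Z + 2ab·Cov(B, W) + 2ac·Cov(B, Z) + 2bc·Cov(W, Z), with a = 2, b = 4, c = -2.58.
= 208 + 352 + 366.102 + 129.6 + (-144.48) + 20.64
= 931.862.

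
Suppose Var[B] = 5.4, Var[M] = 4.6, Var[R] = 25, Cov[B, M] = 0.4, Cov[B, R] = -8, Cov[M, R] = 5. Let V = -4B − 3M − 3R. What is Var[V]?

Var[V] = 260.4

Var[V] = a²·Var[B] + b²·Var[M] + c²·Var[R] + 2ab·Cov[B, M] + 2ac·Cov[B, R] + 2bc·Cov[M, R], with a = -4, b = -3, c = -3.
= 86.4 + 41.4 + 225 + 9.6 + (-192) + 90
= 260.4.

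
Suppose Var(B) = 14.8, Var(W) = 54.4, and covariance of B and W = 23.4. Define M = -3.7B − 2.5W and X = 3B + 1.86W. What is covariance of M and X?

covariance of M and X = -753.7788

By bilinearity, covariance of M and X = ac·Var(B) + bd·Var(W) + (ad+bc)·covariance of B and W, with a=-3.7, b=-2.5, c=3, d=1.86.
ac·Var(B) = (-3.7)·3·14.8 = -164.28
bd·Var(W) = (-2.5)·1.86·54.4 = -252.96
(ad+bc)·covariance of B and W = (-14.382)·23.4 = -336.5388
covariance of M and X = -164.28 + (-252.96) + (-336.5388) = -753.7788.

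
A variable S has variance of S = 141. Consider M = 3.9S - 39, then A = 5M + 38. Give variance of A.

variance of M = 3.9²·141 = 2144.61.
variance of A = 5²·2144.61 = 53615.25.

variance of A = 53615.25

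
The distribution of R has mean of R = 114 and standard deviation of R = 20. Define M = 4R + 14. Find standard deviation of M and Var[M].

M = 4R + 14 is linear with a = 4, b = 14.
standard deviation of M = |a|·standard deviation of R = |4|·20 = 80.
Var[R] = 20² = 400.
Var[M] = a²·Var[R] = 4²·400 = 6400 (the additive constant 14 does not affect variance).

standard deviation of M = 80, Var[M] = 6400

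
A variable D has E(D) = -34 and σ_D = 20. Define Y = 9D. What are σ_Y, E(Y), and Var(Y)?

σ_Y = 180, E(Y) = -306, Var(Y) = 32400

Y = 9D is linear with a = 9, b = 0.
σ_Y = |a|·σ_D = |9|·20 = 180.
E(Y) = a·E(D) + b = 9·(-34) = -306.
Var(D) = 20² = 400.
Var(Y) = a²·Var(D) = 9²·400 = 32400.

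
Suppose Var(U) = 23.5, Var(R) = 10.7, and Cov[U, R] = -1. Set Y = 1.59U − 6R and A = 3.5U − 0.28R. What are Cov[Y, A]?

Cov[Y, A] = 170.1987

By bilinearity, Cov[Y, A] = ac·Var(U) + bd·Var(R) + (ad+bc)·Cov[U, R], with a=1.59, b=-6, c=3.5, d=-0.28.
ac·Var(U) = 1.59·3.5·23.5 = 130.7775
bd·Var(R) = (-6)·(-0.28)·10.7 = 17.976
(ad+bc)·Cov[U, R] = (-21.4452)·(-1) = 21.4452
Cov[Y, A] = 130.7775 + 17.976 + 21.4452 = 170.1987.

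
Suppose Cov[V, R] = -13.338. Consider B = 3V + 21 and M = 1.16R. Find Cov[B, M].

Cov[B, M] = -46.41624

Cov[B, M] = a·c·Cov[V, R] = 3·1.16·(-13.338) = -46.41624. Additive constants drop out.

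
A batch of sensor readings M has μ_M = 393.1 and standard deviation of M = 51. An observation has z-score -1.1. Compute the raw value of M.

M = 337

M = μ_M + z·standard deviation of M = 393.1 + (-1.1)·51 = 337.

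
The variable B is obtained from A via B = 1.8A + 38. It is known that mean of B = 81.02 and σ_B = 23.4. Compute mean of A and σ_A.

mean of A = 23.9, σ_A = 13

From B = 1.8A + 38: mean of B = a·mean of A + b, so mean of A = (mean of B − b)/a = (81.02 − 38)/1.8 = 23.9.
σ_B = |a|·σ_A, so σ_A = 23.4/|1.8| = 13.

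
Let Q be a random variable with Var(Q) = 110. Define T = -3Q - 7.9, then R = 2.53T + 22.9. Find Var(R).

Var(T) = (-3)²·110 = 990.
Var(R) = 2.53²·990 = 6336.891.

Var(R) = 6336.891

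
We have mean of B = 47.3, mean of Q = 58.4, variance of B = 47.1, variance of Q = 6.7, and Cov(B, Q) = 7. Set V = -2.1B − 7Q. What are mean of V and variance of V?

mean of V = -508.13, variance of V = 741.811

mean of V = (-2.1)·mean of B + (-7)·mean of Q = (-2.1)·47.3 + (-7)·58.4 = -508.13.
variance of V = a²·variance of B + b²·variance of Q + 2ab·Cov(B, Q) with a = -2.1, b = -7.
= (-2.1)²·47.1 + (-7)²·6.7 + 2·(-2.1)·(-7)·7
= 207.711 + 328.3 + 205.8 = 741.811.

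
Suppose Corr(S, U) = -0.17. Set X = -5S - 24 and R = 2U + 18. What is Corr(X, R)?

Linear rescalings preserve |correlation|; the slopes -5 and 2 have opposite signs, so the correlation flips sign: Corr(X, R) = −Corr(S, U) = 0.17.

Corr(X, R) = 0.17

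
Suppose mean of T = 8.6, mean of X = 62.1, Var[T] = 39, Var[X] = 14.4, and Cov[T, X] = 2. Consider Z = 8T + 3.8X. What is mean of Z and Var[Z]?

mean of Z = 304.78, Var[Z] = 2825.536

mean of Z = 8·mean of T + 3.8·mean of X = 8·8.6 + 3.8·62.1 = 304.78.
Var[Z] = a²·Var[T] + b²·Var[X] + 2ab·Cov[T, X] with a = 8, b = 3.8.
= 8²·39 + 3.8²·14.4 + 2·8·3.8·2
= 2496 + 207.936 + 121.6 = 2825.536.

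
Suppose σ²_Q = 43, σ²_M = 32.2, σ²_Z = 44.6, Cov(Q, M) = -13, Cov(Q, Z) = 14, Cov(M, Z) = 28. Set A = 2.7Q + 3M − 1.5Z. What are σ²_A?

σ²_A = a²·σ²_Q + b²·σ²_M + c²·σ²_Z + 2ab·Cov(Q, M) + 2ac·Cov(Q, Z) + 2bc·Cov(M, Z), with a = 2.7, b = 3, c = -1.5.
= 313.47 + 289.8 + 100.35 + (-210.6) + (-113.4) + (-252)
= 127.62.

σ²_A = 127.62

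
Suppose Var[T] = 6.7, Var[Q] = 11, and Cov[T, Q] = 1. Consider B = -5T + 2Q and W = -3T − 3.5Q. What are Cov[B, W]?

Cov[B, W] = 35

By bilinearity, Cov[B, W] = ac·Var[T] + bd·Var[Q] + (ad+bc)·Cov[T, Q], with a=-5, b=2, c=-3, d=-3.5.
ac·Var[T] = (-5)·(-3)·6.7 = 100.5
bd·Var[Q] = 2·(-3.5)·11 = -77
(ad+bc)·Cov[T, Q] = (11.5)·1 = 11.5
Cov[B, W] = 100.5 + (-77) + 11.5 = 35.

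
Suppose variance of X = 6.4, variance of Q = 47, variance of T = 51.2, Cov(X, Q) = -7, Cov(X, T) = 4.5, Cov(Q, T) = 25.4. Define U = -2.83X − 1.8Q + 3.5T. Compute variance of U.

variance of U = a²·variance of X + b²·variance of Q + c²·variance of T + 2ab·Cov(X, Q) + 2ac·Cov(X, T) + 2bc·Cov(Q, T), with a = -2.83, b = -1.8, c = 3.5.
= 51.25696 + 152.28 + 627.2 + (-71.316) + (-89.145) + (-320.04)
= 350.23596.

variance of U = 350.23596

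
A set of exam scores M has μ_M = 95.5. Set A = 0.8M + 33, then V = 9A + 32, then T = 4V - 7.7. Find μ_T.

μ_A = 0.8·95.5 + 33 = 109.4.
μ_V = 9·109.4 + 32 = 1016.6.
μ_T = 4·1016.6 + (-7.7) = 4058.7.

μ_T = 4058.7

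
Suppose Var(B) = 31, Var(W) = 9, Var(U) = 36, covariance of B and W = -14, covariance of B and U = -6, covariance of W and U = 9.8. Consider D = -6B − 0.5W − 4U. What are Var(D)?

Var(D) = a²·Var(B) + b²·Var(W) + c²·Var(U) + 2ab·covariance of B and W + 2ac·covariance of B and U + 2bc·covariance of W and U, with a = -6, b = -0.5, c = -4.
= 1116 + 2.25 + 576 + (-84) + (-288) + 39.2
= 1361.45.

Var(D) = 1361.45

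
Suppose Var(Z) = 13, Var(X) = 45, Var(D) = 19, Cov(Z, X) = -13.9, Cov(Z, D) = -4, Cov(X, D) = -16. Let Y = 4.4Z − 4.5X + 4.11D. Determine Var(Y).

Var(Y) = 2481.4879

Var(Y) = a²·Var(Z) + b²·Var(X) + c²·Var(D) + 2ab·Cov(Z, X) + 2ac·Cov(Z, D) + 2bc·Cov(X, D), with a = 4.4, b = -4.5, c = 4.11.
= 251.68 + 911.25 + 320.9499 + 550.44 + (-144.672) + 591.84
= 2481.4879.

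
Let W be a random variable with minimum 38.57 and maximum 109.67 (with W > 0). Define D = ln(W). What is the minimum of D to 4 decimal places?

ln(W) is increasing on this domain, so min(D) comes from min(W) = 38.57: min(D) = ln(38.57) ≈ 3.6525.

min(D) = 3.6525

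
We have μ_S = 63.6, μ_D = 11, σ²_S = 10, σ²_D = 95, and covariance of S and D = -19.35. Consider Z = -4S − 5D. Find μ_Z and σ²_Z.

μ_Z = (-4)·μ_S + (-5)·μ_D = (-4)·63.6 + (-5)·11 = -309.4.
σ²_Z = a²·σ²_S + b²·σ²_D + 2ab·covariance of S and D with a = -4, b = -5.
= (-4)²·10 + (-5)²·95 + 2·(-4)·(-5)·(-19.35)
= 160 + 2375 + (-774) = 1761.

μ_Z = -309.4, σ²_Z = 1761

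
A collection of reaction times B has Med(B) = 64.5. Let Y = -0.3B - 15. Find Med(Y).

A linear map preserves order up to sign, so Med(Y) = a·Med(B) + b = (-0.3)·64.5 + (-15) = -34.35.

Med(Y) = -34.35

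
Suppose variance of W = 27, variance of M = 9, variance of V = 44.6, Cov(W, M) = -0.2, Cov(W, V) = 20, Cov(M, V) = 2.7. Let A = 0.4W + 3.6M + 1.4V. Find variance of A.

variance of A = a²·variance of W + b²·variance of M + c²·variance of V + 2ab·Cov(W, M) + 2ac·Cov(W, V) + 2bc·Cov(M, V), with a = 0.4, b = 3.6, c = 1.4.
= 4.32 + 116.64 + 87.416 + (-0.576) + 22.4 + 27.216
= 257.416.

variance of A = 257.416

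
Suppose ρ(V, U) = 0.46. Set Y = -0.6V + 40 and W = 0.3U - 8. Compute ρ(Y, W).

ρ(Y, W) = -0.46

Linear rescalings preserve |correlation|; the slopes -0.6 and 0.3 have opposite signs, so the correlation flips sign: ρ(Y, W) = −ρ(V, U) = -0.46.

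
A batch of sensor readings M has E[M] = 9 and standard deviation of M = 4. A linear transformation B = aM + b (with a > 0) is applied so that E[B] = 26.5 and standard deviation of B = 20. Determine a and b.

a = 5, b = -18.5

standard deviation of B = a·standard deviation of M (a > 0), so a = 20/4 = 5.
E[B] = a·E[M] + b, so b = 26.5 − 5·9 = -18.5.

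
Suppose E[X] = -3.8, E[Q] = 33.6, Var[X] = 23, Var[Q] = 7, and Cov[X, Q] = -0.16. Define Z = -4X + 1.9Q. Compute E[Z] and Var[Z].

E[Z] = (-4)·E[X] + 1.9·E[Q] = (-4)·(-3.8) + 1.9·33.6 = 79.04.
Var[Z] = a²·Var[X] + b²·Var[Q] + 2ab·Cov[X, Q] with a = -4, b = 1.9.
= (-4)²·23 + 1.9²·7 + 2·(-4)·1.9·(-0.16)
= 368 + 25.27 + 2.432 = 395.702.

E[Z] = 79.04, Var[Z] = 395.702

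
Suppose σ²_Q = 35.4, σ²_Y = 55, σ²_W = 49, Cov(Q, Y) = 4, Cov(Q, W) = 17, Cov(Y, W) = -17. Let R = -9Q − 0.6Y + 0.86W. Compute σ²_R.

σ²_R = 2721.0244

σ²_R = a²·σ²_Q + b²·σ²_Y + c²·σ²_W + 2ab·Cov(Q, Y) + 2ac·Cov(Q, W) + 2bc·Cov(Y, W), with a = -9, b = -0.6, c = 0.86.
= 2867.4 + 19.8 + 36.2404 + 43.2 + (-263.16) + 17.544
= 2721.0244.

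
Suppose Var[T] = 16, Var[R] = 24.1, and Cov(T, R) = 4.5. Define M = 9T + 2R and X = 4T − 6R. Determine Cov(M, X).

By bilinearity, Cov(M, X) = ac·Var[T] + bd·Var[R] + (ad+bc)·Cov(T, R), with a=9, b=2, c=4, d=-6.
ac·Var[T] = 9·4·16 = 576
bd·Var[R] = 2·(-6)·24.1 = -289.2
(ad+bc)·Cov(T, R) = (-46)·4.5 = -207
Cov(M, X) = 576 + (-289.2) + (-207) = 79.8.

Cov(M, X) = 79.8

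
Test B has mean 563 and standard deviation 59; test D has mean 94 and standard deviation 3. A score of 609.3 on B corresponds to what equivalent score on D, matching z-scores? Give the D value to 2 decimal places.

z = (609.3 − 563)/59 ≈ 0.7847.
D = 94 + z·3 = 94 + (609.3 − 563)·3/59 ≈ 96.35.

D = 96.35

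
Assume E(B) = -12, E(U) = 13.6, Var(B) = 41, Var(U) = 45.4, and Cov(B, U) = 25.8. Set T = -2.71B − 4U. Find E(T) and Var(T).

E(T) = (-2.71)·E(B) + (-4)·E(U) = (-2.71)·(-12) + (-4)·13.6 = -21.88.
Var(T) = a²·Var(B) + b²·Var(U) + 2ab·Cov(B, U) with a = -2.71, b = -4.
= (-2.71)²·41 + (-4)²·45.4 + 2·(-2.71)·(-4)·25.8
= 301.1081 + 726.4 + 559.344 = 1586.8521.

E(T) = -21.88, Var(T) = 1586.8521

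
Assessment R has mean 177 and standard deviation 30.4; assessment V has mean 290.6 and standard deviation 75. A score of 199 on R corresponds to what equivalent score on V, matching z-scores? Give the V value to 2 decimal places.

z = (199 − 177)/30.4 ≈ 0.7237.
V = 290.6 + z·75 = 290.6 + (199 − 177)·75/30.4 ≈ 344.88.

V = 344.88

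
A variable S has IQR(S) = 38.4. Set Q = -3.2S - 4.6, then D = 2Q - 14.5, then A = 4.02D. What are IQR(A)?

IQR(Q) = |-3.2|·38.4 = 122.88.
IQR(D) = |2|·122.88 = 245.76.
IQR(A) = |4.02|·245.76 = 987.9552.

IQR(A) = 987.9552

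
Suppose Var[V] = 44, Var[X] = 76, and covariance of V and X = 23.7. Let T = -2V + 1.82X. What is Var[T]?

Var[T] = 255.2064

Var[T] = a²·Var[V] + b²·Var[X] + 2ab·covariance of V and X with a = -2, b = 1.82.
= (-2)²·44 + 1.82²·76 + 2·(-2)·1.82·23.7
= 176 + 251.7424 + (-172.536) = 255.2064.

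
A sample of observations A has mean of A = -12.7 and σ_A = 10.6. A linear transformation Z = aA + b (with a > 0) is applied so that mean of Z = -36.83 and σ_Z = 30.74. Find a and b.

a = 2.9, b = 0

σ_Z = a·σ_A (a > 0), so a = 30.74/10.6 = 2.9.
mean of Z = a·mean of A + b, so b = -36.83 − 2.9·(-12.7) = 0.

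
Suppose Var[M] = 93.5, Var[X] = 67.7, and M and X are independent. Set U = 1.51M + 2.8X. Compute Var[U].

Var[U] = a²·Var[M] + b²·Var[X] + 2ab·Cov(M, X) with a = 1.51, b = 2.8.
Independence gives Cov(M, X) = 0.
= 1.51²·93.5 + 2.8²·67.7 + 2·1.51·2.8·0
= 213.18935 + 530.768 + 0 = 743.95735.

Var[U] = 743.95735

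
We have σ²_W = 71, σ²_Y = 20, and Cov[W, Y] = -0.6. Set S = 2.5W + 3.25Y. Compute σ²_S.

σ²_S = 645.25

σ²_S = a²·σ²_W + b²·σ²_Y + 2ab·Cov[W, Y] with a = 2.5, b = 3.25.
= 2.5²·71 + 3.25²·20 + 2·2.5·3.25·(-0.6)
= 443.75 + 211.25 + (-9.75) = 645.25.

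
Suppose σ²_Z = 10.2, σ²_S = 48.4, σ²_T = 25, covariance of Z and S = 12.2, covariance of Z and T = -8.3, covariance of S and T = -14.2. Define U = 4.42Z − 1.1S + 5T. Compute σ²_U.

σ²_U = a²·σ²_Z + b²·σ²_S + c²·σ²_T + 2ab·covariance of Z and S + 2ac·covariance of Z and T + 2bc·covariance of S and T, with a = 4.42, b = -1.1, c = 5.
= 199.27128 + 58.564 + 625 + (-118.6328) + (-366.86) + 156.2
= 553.54248.

σ²_U = 553.54248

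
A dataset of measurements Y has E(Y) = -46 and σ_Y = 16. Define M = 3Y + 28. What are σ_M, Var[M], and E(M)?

σ_M = 48, Var[M] = 2304, E(M) = -110

M = 3Y + 28 is linear with a = 3, b = 28.
σ_M = |a|·σ_Y = |3|·16 = 48.
Var[Y] = 16² = 256.
Var[M] = a²·Var[Y] = 3²·256 = 2304 (the additive constant 28 does not affect variance).
E(M) = a·E(Y) + b = 3·(-46) + 28 = -110.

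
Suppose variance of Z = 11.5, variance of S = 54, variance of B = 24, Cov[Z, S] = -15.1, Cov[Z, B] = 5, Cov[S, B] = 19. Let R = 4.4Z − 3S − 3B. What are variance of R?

variance of R = 1533.28

variance of R = a²·variance of Z + b²·variance of S + c²·variance of B + 2ab·Cov[Z, S] + 2ac·Cov[Z, B] + 2bc·Cov[S, B], with a = 4.4, b = -3, c = -3.
= 222.64 + 486 + 216 + 398.64 + (-132) + 342
= 1533.28.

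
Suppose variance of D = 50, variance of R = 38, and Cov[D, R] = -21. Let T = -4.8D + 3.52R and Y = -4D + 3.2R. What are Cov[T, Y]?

By bilinearity, Cov[T, Y] = ac·variance of D + bd·variance of R + (ad+bc)·Cov[D, R], with a=-4.8, b=3.52, c=-4, d=3.2.
ac·variance of D = (-4.8)·(-4)·50 = 960
bd·variance of R = 3.52·3.2·38 = 428.032
(ad+bc)·Cov[D, R] = (-29.44)·(-21) = 618.24
Cov[T, Y] = 960 + 428.032 + 618.24 = 2006.272.

Cov[T, Y] = 2006.272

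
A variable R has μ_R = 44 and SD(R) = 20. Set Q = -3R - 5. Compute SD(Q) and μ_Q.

Q = -3R - 5 is linear with a = -3, b = -5.
SD(Q) = |a|·SD(R) = |-3|·20 = 60.
μ_Q = a·μ_R + b = (-3)·44 + (-5) = -137.

SD(Q) = 60, μ_Q = -137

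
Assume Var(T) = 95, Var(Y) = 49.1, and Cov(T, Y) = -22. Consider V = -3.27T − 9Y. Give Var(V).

Var(V) = 3698.0055

Var(V) = a²·Var(T) + b²·Var(Y) + 2ab·Cov(T, Y) with a = -3.27, b = -9.
= (-3.27)²·95 + (-9)²·49.1 + 2·(-3.27)·(-9)·(-22)
= 1015.8255 + 3977.1 + (-1294.92) = 3698.0055.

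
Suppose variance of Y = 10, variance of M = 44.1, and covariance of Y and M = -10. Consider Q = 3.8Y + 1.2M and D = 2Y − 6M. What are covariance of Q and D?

covariance of Q and D = -37.52

By bilinearity, covariance of Q and D = ac·variance of Y + bd·variance of M + (ad+bc)·covariance of Y and M, with a=3.8, b=1.2, c=2, d=-6.
ac·variance of Y = 3.8·2·10 = 76
bd·variance of M = 1.2·(-6)·44.1 = -317.52
(ad+bc)·covariance of Y and M = (-20.4)·(-10) = 204
covariance of Q and D = 76 + (-317.52) + 204 = -37.52.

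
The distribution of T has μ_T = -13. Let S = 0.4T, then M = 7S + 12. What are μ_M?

μ_S = 0.4·(-13) = -5.2.
μ_M = 7·(-5.2) + 12 = -24.4.

μ_M = -24.4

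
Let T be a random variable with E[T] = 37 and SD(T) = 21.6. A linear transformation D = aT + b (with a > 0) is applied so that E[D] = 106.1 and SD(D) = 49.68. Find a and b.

SD(D) = a·SD(T) (a > 0), so a = 49.68/21.6 = 2.3.
E[D] = a·E[T] + b, so b = 106.1 − 2.3·37 = 21.

a = 2.3, b = 21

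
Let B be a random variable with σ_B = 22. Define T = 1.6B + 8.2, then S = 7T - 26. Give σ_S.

σ_T = |1.6|·22 = 35.2.
σ_S = |7|·35.2 = 246.4.

σ_S = 246.4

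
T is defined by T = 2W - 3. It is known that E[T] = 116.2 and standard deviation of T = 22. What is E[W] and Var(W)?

From T = 2W - 3: E[T] = a·E[W] + b, so E[W] = (E[T] − b)/a = (116.2 − (-3))/2 = 59.6.
Var(T) = 22² = 484.
Var(T) = a²·Var(W), so Var(W) = 484/2² = 121.

E[W] = 59.6, Var(W) = 121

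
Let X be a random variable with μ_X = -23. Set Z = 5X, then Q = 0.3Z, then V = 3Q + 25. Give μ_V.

μ_Z = 5·(-23) = -115.
μ_Q = 0.3·(-115) = -34.5.
μ_V = 3·(-34.5) + 25 = -78.5.

μ_V = -78.5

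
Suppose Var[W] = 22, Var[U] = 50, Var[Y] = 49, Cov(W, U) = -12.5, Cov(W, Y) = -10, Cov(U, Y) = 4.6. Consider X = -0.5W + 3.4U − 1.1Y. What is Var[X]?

Var[X] = 639.882

Var[X] = a²·Var[W] + b²·Var[U] + c²·Var[Y] + 2ab·Cov(W, U) + 2ac·Cov(W, Y) + 2bc·Cov(U, Y), with a = -0.5, b = 3.4, c = -1.1.
= 5.5 + 578 + 59.29 + 42.5 + (-11) + (-34.408)
= 639.882.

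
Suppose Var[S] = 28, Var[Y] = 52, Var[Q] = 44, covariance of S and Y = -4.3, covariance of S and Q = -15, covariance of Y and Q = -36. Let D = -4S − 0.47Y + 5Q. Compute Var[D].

Var[D] = a²·Var[S] + b²·Var[Y] + c²·Var[Q] + 2ab·covariance of S and Y + 2ac·covariance of S and Q + 2bc·covariance of Y and Q, with a = -4, b = -0.47, c = 5.
= 448 + 11.4868 + 1100 + (-16.168) + 600 + 169.2
= 2312.5188.

Var[D] = 2312.5188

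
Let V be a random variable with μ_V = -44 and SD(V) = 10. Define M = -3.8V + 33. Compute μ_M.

μ_M = 200.2

M = -3.8V + 33 is linear with a = -3.8, b = 33.
μ_M = a·μ_V + b = (-3.8)·(-44) + 33 = 200.2.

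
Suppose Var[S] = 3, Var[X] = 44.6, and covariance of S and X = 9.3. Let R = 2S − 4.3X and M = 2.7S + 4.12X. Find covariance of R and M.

By bilinearity, covariance of R and M = ac·Var[S] + bd·Var[X] + (ad+bc)·covariance of S and X, with a=2, b=-4.3, c=2.7, d=4.12.
ac·Var[S] = 2·2.7·3 = 16.2
bd·Var[X] = (-4.3)·4.12·44.6 = -790.1336
(ad+bc)·covariance of S and X = (-3.37)·9.3 = -31.341
covariance of R and M = 16.2 + (-790.1336) + (-31.341) = -805.2746.

covariance of R and M = -805.2746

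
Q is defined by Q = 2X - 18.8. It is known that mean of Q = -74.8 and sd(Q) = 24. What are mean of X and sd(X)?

From Q = 2X - 18.8: mean of Q = a·mean of X + b, so mean of X = (mean of Q − b)/a = (-74.8 − (-18.8))/2 = -28.
sd(Q) = |a|·sd(X), so sd(X) = 24/|2| = 12.

mean of X = -28, sd(X) = 12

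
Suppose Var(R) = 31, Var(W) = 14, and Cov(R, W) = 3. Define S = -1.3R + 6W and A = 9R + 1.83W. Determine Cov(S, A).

Cov(S, A) = -54.117

By bilinearity, Cov(S, A) = ac·Var(R) + bd·Var(W) + (ad+bc)·Cov(R, W), with a=-1.3, b=6, c=9, d=1.83.
ac·Var(R) = (-1.3)·9·31 = -362.7
bd·Var(W) = 6·1.83·14 = 153.72
(ad+bc)·Cov(R, W) = (51.621)·3 = 154.863
Cov(S, A) = -362.7 + 153.72 + 154.863 = -54.117.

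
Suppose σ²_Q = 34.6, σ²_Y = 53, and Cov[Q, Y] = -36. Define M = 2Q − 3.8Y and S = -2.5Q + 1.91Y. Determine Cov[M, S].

By bilinearity, Cov[M, S] = ac·σ²_Q + bd·σ²_Y + (ad+bc)·Cov[Q, Y], with a=2, b=-3.8, c=-2.5, d=1.91.
ac·σ²_Q = 2·(-2.5)·34.6 = -173
bd·σ²_Y = (-3.8)·1.91·53 = -384.674
(ad+bc)·Cov[Q, Y] = (13.32)·(-36) = -479.52
Cov[M, S] = -173 + (-384.674) + (-479.52) = -1037.194.

Cov[M, S] = -1037.194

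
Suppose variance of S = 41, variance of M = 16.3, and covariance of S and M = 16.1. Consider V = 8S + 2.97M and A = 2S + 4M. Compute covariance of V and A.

By bilinearity, covariance of V and A = ac·variance of S + bd·variance of M + (ad+bc)·covariance of S and M, with a=8, b=2.97, c=2, d=4.
ac·variance of S = 8·2·41 = 656
bd·variance of M = 2.97·4·16.3 = 193.644
(ad+bc)·covariance of S and M = (37.94)·16.1 = 610.834
covariance of V and A = 656 + 193.644 + 610.834 = 1460.478.

covariance of V and A = 1460.478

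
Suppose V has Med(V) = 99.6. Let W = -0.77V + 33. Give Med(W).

Med(W) = -43.692

A linear map preserves order up to sign, so Med(W) = a·Med(V) + b = (-0.77)·99.6 + 33 = -43.692.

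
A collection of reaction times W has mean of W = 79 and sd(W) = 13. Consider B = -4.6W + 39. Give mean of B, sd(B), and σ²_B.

mean of B = -324.4, sd(B) = 59.8, σ²_B = 3576.04

B = -4.6W + 39 is linear with a = -4.6, b = 39.
mean of B = a·mean of W + b = (-4.6)·79 + 39 = -324.4.
sd(B) = |a|·sd(W) = |-4.6|·13 = 59.8.
σ²_W = 13² = 169.
σ²_B = a²·σ²_W = (-4.6)²·169 = 3576.04 (the additive constant 39 does not affect variance).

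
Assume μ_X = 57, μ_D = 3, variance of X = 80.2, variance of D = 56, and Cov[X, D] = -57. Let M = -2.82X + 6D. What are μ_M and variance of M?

μ_M = -142.74, variance of M = 4582.66248

μ_M = (-2.82)·μ_X + 6·μ_D = (-2.82)·57 + 6·3 = -142.74.
variance of M = a²·variance of X + b²·variance of D + 2ab·Cov[X, D] with a = -2.82, b = 6.
= (-2.82)²·80.2 + 6²·56 + 2·(-2.82)·6·(-57)
= 637.78248 + 2016 + 1928.88 = 4582.66248.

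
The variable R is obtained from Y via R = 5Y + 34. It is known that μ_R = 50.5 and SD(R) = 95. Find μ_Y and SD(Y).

From R = 5Y + 34: μ_R = a·μ_Y + b, so μ_Y = (μ_R − b)/a = (50.5 − 34)/5 = 3.3.
SD(R) = |a|·SD(Y), so SD(Y) = 95/|5| = 19.

μ_Y = 3.3, SD(Y) = 19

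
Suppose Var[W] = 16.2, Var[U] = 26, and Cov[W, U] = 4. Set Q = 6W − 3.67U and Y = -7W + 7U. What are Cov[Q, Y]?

Cov[Q, Y] = -1077.58

By bilinearity, Cov[Q, Y] = ac·Var[W] + bd·Var[U] + (ad+bc)·Cov[W, U], with a=6, b=-3.67, c=-7, d=7.
ac·Var[W] = 6·(-7)·16.2 = -680.4
bd·Var[U] = (-3.67)·7·26 = -667.94
(ad+bc)·Cov[W, U] = (67.69)·4 = 270.76
Cov[Q, Y] = -680.4 + (-667.94) + 270.76 = -1077.58.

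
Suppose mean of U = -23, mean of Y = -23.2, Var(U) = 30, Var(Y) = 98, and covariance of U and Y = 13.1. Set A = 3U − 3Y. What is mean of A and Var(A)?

mean of A = 3·mean of U + (-3)·mean of Y = 3·(-23) + (-3)·(-23.2) = 0.6.
Var(A) = a²·Var(U) + b²·Var(Y) + 2ab·covariance of U and Y with a = 3, b = -3.
= 3²·30 + (-3)²·98 + 2·3·(-3)·13.1
= 270 + 882 + (-235.8) = 916.2.

mean of A = 0.6, Var(A) = 916.2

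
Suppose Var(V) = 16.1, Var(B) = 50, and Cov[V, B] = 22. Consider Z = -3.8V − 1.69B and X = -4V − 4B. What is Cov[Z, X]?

By bilinearity, Cov[Z, X] = ac·Var(V) + bd·Var(B) + (ad+bc)·Cov[V, B], with a=-3.8, b=-1.69, c=-4, d=-4.
ac·Var(V) = (-3.8)·(-4)·16.1 = 244.72
bd·Var(B) = (-1.69)·(-4)·50 = 338
(ad+bc)·Cov[V, B] = (21.96)·22 = 483.12
Cov[Z, X] = 244.72 + 338 + 483.12 = 1065.84.

Cov[Z, X] = 1065.84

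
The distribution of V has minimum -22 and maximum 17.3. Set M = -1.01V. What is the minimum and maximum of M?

a = -1.01 < 0, so order reverses: min(M) = a·max(V)+b = (-1.01)·17.3 = -17.473; max(M) = a·min(V)+b = (-1.01)·(-22) = 22.22.

min(M) = -17.473, max(M) = 22.22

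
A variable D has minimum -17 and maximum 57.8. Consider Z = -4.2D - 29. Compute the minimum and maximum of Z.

a = -4.2 < 0, so order reverses: min(Z) = a·max(D)+b = (-4.2)·57.8 + (-29) = -271.76; max(Z) = a·min(D)+b = (-4.2)·(-17) + (-29) = 42.4.

min(Z) = -271.76, max(Z) = 42.4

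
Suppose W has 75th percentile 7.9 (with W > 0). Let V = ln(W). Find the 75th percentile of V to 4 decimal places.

ln(W) is increasing, so P_{75}(V) = g(P_{75}(W)) ≈ 2.0669.

75th percentile of V = 2.0669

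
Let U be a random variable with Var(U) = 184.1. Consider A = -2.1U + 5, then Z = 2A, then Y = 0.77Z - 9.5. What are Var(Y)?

Var(Y) = 1925.4569796

Var(A) = (-2.1)²·184.1 = 811.881.
Var(Z) = 2²·811.881 = 3247.524.
Var(Y) = 0.77²·3247.524 = 1925.4569796.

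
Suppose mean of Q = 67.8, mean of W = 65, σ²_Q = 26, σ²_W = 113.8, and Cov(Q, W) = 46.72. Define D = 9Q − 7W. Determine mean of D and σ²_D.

mean of D = 155.2, σ²_D = 1795.48

mean of D = 9·mean of Q + (-7)·mean of W = 9·67.8 + (-7)·65 = 155.2.
σ²_D = a²·σ²_Q + b²·σ²_W + 2ab·Cov(Q, W) with a = 9, b = -7.
= 9²·26 + (-7)²·113.8 + 2·9·(-7)·46.72
= 2106 + 5576.2 + (-5886.72) = 1795.48.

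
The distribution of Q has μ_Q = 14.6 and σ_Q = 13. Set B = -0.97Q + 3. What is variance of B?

variance of B = 159.0121

B = -0.97Q + 3 is linear with a = -0.97, b = 3.
variance of Q = 13² = 169.
variance of B = a²·variance of Q = (-0.97)²·169 = 159.0121 (the additive constant 3 does not affect variance).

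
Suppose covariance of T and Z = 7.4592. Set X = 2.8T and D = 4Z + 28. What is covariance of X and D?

covariance of X and D = 83.54304

covariance of X and D = a·c·covariance of T and Z = 2.8·4·7.4592 = 83.54304. Additive constants drop out.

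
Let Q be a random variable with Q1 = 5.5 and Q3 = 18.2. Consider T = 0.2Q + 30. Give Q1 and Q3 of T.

Q1(T) = 31.1, Q3(T) = 33.64

a = 0.2 > 0: Q1(T) = a·Q1(Q)+b = 31.1, Q3(T) = a·Q3(Q)+b = 33.64.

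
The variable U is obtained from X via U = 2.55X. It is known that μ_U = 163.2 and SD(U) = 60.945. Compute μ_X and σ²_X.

μ_X = 64, σ²_X = 571.21

From U = 2.55X: μ_U = a·μ_X + b, so μ_X = (μ_U − b)/a = (163.2 − 0)/2.55 = 64.
σ²_U = 60.945² = 3714.293025.
σ²_U = a²·σ²_X, so σ²_X = 3714.293025/2.55² = 571.21.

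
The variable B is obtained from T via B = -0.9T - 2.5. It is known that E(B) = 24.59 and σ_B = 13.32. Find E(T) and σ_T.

From B = -0.9T - 2.5: E(B) = a·E(T) + b, so E(T) = (E(B) − b)/a = (24.59 − (-2.5))/(-0.9) = -30.1.
σ_B = |a|·σ_T, so σ_T = 13.32/|-0.9| = 14.8.

E(T) = -30.1, σ_T = 14.8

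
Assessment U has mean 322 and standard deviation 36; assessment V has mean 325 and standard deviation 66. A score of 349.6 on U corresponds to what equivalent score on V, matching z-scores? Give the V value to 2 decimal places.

z = (349.6 − 322)/36 ≈ 0.7667.
V = 325 + z·66 = 325 + (349.6 − 322)·66/36 = 375.60.

V = 375.60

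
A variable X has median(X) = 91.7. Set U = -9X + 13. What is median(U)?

A linear map preserves order up to sign, so median(U) = a·median(X) + b = (-9)·91.7 + 13 = -812.3.

median(U) = -812.3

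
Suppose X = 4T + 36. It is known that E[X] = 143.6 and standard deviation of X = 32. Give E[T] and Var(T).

E[T] = 26.9, Var(T) = 64

From X = 4T + 36: E[X] = a·E[T] + b, so E[T] = (E[X] − b)/a = (143.6 − 36)/4 = 26.9.
Var(X) = 32² = 1024.
Var(X) = a²·Var(T), so Var(T) = 1024/4² = 64.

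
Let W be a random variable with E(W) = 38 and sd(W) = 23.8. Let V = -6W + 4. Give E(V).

E(V) = -224

V = -6W + 4 is linear with a = -6, b = 4.
E(V) = a·E(W) + b = (-6)·38 + 4 = -224.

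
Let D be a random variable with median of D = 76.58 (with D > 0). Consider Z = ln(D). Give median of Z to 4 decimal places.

ln(D) is monotone on this domain, so median of Z = ln(76.58) ≈ 4.3383.

median of Z = 4.3383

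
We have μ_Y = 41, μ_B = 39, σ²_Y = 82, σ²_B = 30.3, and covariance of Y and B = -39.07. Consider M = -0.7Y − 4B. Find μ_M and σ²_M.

μ_M = (-0.7)·μ_Y + (-4)·μ_B = (-0.7)·41 + (-4)·39 = -184.7.
σ²_M = a²·σ²_Y + b²·σ²_B + 2ab·covariance of Y and B with a = -0.7, b = -4.
= (-0.7)²·82 + (-4)²·30.3 + 2·(-0.7)·(-4)·(-39.07)
= 40.18 + 484.8 + (-218.792) = 306.188.

μ_M = -184.7, σ²_M = 306.188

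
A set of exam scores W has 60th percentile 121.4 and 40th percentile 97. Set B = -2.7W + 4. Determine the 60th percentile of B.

60th percentile of B = -257.9

Since a = -2.7 < 0 the transformation is decreasing, reversing order: the 60th percentile of B corresponds to the 40th percentile of W.
So P_{60}(B) = a·P_{40}(W) + b = (-2.7)·97 + 4 = -257.9.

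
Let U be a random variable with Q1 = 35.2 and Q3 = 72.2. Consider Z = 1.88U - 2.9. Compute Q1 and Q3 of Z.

Q1(Z) = 63.276, Q3(Z) = 132.836

a = 1.88 > 0: Q1(Z) = a·Q1(U)+b = 63.276, Q3(Z) = a·Q3(U)+b = 132.836.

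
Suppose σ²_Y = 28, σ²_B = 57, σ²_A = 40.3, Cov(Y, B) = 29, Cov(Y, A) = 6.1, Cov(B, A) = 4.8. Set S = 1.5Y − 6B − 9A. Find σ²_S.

σ²_S = 5211

σ²_S = a²·σ²_Y + b²·σ²_B + c²·σ²_A + 2ab·Cov(Y, B) + 2ac·Cov(Y, A) + 2bc·Cov(B, A), with a = 1.5, b = -6, c = -9.
= 63 + 2052 + 3264.3 + (-522) + (-164.7) + 518.4
= 5211.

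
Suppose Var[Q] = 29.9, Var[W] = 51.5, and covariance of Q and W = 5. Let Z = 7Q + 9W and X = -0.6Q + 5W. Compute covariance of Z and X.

covariance of Z and X = 2339.92

By bilinearity, covariance of Z and X = ac·Var[Q] + bd·Var[W] + (ad+bc)·covariance of Q and W, with a=7, b=9, c=-0.6, d=5.
ac·Var[Q] = 7·(-0.6)·29.9 = -125.58
bd·Var[W] = 9·5·51.5 = 2317.5
(ad+bc)·covariance of Q and W = (29.6)·5 = 148
covariance of Z and X = -125.58 + 2317.5 + 148 = 2339.92.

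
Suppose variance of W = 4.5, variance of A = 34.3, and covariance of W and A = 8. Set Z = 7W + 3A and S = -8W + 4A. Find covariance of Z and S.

covariance of Z and S = 191.6

By bilinearity, covariance of Z and S = ac·variance of W + bd·variance of A + (ad+bc)·covariance of W and A, with a=7, b=3, c=-8, d=4.
ac·variance of W = 7·(-8)·4.5 = -252
bd·variance of A = 3·4·34.3 = 411.6
(ad+bc)·covariance of W and A = (4)·8 = 32
covariance of Z and S = -252 + 411.6 + 32 = 191.6.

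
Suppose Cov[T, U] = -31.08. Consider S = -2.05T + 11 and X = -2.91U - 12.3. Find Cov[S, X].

Cov[S, X] = -185.40774

Cov[S, X] = a·c·Cov[T, U] = (-2.05)·(-2.91)·(-31.08) = -185.40774. Additive constants drop out.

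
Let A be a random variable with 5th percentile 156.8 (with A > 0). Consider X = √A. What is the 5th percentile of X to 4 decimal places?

5th percentile of X = 12.522

√A is increasing, so P_{5}(X) = g(P_{5}(A)) ≈ 12.522.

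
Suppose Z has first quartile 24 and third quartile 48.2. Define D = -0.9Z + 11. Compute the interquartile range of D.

IQR of Z = Q3 − Q1 = 48.2 − 24 = 24.2.
Under D = aZ + b, IQR(D) = |a|·IQR(Z) = |-0.9|·24.2 = 21.78 (shifts cancel; spread scales by |a|).

IQR(D) = 21.78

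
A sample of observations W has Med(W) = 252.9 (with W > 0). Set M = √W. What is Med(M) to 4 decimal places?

√W is monotone on this domain, so Med(M) = √(252.9) ≈ 15.9028.

Med(M) = 15.9028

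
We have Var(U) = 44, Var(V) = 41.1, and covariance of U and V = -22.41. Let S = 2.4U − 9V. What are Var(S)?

Var(S) = a²·Var(U) + b²·Var(V) + 2ab·covariance of U and V with a = 2.4, b = -9.
= 2.4²·44 + (-9)²·41.1 + 2·2.4·(-9)·(-22.41)
= 253.44 + 3329.1 + 968.112 = 4550.652.

Var(S) = 4550.652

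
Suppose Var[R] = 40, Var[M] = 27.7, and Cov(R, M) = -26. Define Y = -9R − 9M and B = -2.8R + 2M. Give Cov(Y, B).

By bilinearity, Cov(Y, B) = ac·Var[R] + bd·Var[M] + (ad+bc)·Cov(R, M), with a=-9, b=-9, c=-2.8, d=2.
ac·Var[R] = (-9)·(-2.8)·40 = 1008
bd·Var[M] = (-9)·2·27.7 = -498.6
(ad+bc)·Cov(R, M) = (7.2)·(-26) = -187.2
Cov(Y, B) = 1008 + (-498.6) + (-187.2) = 322.2.

Cov(Y, B) = 322.2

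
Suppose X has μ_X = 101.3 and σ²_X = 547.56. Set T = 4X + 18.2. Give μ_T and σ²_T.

T = 4X + 18.2 is linear with a = 4, b = 18.2.
μ_T = a·μ_X + b = 4·101.3 + 18.2 = 423.4.
σ²_T = a²·σ²_X = 4²·547.56 = 8760.96 (the additive constant 18.2 does not affect variance).

μ_T = 423.4, σ²_T = 8760.96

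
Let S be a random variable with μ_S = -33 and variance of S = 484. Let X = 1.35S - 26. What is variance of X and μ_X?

X = 1.35S - 26 is linear with a = 1.35, b = -26.
variance of X = a²·variance of S = 1.35²·484 = 882.09 (the additive constant -26 does not affect variance).
μ_X = a·μ_S + b = 1.35·(-33) + (-26) = -70.55.

variance of X = 882.09, μ_X = -70.55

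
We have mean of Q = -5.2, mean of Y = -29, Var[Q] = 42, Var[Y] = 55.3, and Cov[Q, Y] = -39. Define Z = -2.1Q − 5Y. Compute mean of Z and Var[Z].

mean of Z = (-2.1)·mean of Q + (-5)·mean of Y = (-2.1)·(-5.2) + (-5)·(-29) = 155.92.
Var[Z] = a²·Var[Q] + b²·Var[Y] + 2ab·Cov[Q, Y] with a = -2.1, b = -5.
= (-2.1)²·42 + (-5)²·55.3 + 2·(-2.1)·(-5)·(-39)
= 185.22 + 1382.5 + (-819) = 748.72.

mean of Z = 155.92, Var[Z] = 748.72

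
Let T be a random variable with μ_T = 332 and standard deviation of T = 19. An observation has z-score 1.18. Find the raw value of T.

T = μ_T + z·standard deviation of T = 332 + 1.18·19 = 354.42.

T = 354.42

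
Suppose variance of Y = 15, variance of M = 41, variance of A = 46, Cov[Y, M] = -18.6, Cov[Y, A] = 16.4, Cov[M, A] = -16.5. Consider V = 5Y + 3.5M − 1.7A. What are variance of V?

variance of V = 276.74

variance of V = a²·variance of Y + b²·variance of M + c²·variance of A + 2ab·Cov[Y, M] + 2ac·Cov[Y, A] + 2bc·Cov[M, A], with a = 5, b = 3.5, c = -1.7.
= 375 + 502.25 + 132.94 + (-651) + (-278.8) + 196.35
= 276.74.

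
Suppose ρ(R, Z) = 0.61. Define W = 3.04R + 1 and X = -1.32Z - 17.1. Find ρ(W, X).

ρ(W, X) = -0.61

Linear rescalings preserve |correlation|; the slopes 3.04 and -1.32 have opposite signs, so the correlation flips sign: ρ(W, X) = −ρ(R, Z) = -0.61.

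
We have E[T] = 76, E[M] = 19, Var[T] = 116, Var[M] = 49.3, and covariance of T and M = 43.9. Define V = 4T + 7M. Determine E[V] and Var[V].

E[V] = 4·E[T] + 7·E[M] = 4·76 + 7·19 = 437.
Var[V] = a²·Var[T] + b²·Var[M] + 2ab·covariance of T and M with a = 4, b = 7.
= 4²·116 + 7²·49.3 + 2·4·7·43.9
= 1856 + 2415.7 + 2458.4 = 6730.1.

E[V] = 437, Var[V] = 6730.1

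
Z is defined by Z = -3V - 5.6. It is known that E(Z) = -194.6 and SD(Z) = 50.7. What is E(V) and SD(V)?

From Z = -3V - 5.6: E(Z) = a·E(V) + b, so E(V) = (E(Z) − b)/a = (-194.6 − (-5.6))/(-3) = 63.
SD(Z) = |a|·SD(V), so SD(V) = 50.7/|-3| = 16.9.

E(V) = 63, SD(V) = 16.9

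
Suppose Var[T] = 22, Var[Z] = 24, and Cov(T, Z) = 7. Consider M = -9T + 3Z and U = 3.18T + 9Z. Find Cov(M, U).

Cov(M, U) = -481.86

By bilinearity, Cov(M, U) = ac·Var[T] + bd·Var[Z] + (ad+bc)·Cov(T, Z), with a=-9, b=3, c=3.18, d=9.
ac·Var[T] = (-9)·3.18·22 = -629.64
bd·Var[Z] = 3·9·24 = 648
(ad+bc)·Cov(T, Z) = (-71.46)·7 = -500.22
Cov(M, U) = -629.64 + 648 + (-500.22) = -481.86.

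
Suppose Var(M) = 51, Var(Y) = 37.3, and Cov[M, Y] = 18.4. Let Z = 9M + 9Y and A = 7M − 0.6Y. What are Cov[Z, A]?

By bilinearity, Cov[Z, A] = ac·Var(M) + bd·Var(Y) + (ad+bc)·Cov[M, Y], with a=9, b=9, c=7, d=-0.6.
ac·Var(M) = 9·7·51 = 3213
bd·Var(Y) = 9·(-0.6)·37.3 = -201.42
(ad+bc)·Cov[M, Y] = (57.6)·18.4 = 1059.84
Cov[Z, A] = 3213 + (-201.42) + 1059.84 = 4071.42.

Cov[Z, A] = 4071.42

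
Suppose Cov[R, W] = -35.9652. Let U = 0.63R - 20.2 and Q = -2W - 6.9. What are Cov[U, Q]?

Cov[U, Q] = 45.316152

Cov[U, Q] = a·c·Cov[R, W] = 0.63·(-2)·(-35.9652) = 45.316152. Additive constants drop out.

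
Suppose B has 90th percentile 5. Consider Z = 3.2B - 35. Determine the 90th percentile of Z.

Since a = 3.2 > 0 the transformation is increasing, so the 90th percentile of Z = a·(P_{90} of B) + b = 3.2·5 + (-35) = -19.

90th percentile of Z = -19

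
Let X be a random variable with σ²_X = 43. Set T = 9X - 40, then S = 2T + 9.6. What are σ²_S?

σ²_T = 9²·43 = 3483.
σ²_S = 2²·3483 = 13932.

σ²_S = 13932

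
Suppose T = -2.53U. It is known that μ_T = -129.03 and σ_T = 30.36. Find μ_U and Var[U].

μ_U = 51, Var[U] = 144

From T = -2.53U: μ_T = a·μ_U + b, so μ_U = (μ_T − b)/a = (-129.03 − 0)/(-2.53) = 51.
Var[T] = 30.36² = 921.7296.
Var[T] = a²·Var[U], so Var[U] = 921.7296/(-2.53)² = 144.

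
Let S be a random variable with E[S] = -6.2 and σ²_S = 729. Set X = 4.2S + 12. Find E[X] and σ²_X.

E[X] = -14.04, σ²_X = 12859.56

X = 4.2S + 12 is linear with a = 4.2, b = 12.
E[X] = a·E[S] + b = 4.2·(-6.2) + 12 = -14.04.
σ²_X = a²·σ²_S = 4.2²·729 = 12859.56 (the additive constant 12 does not affect variance).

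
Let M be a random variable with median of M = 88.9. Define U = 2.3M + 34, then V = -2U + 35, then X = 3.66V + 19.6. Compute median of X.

median of U = 2.3·88.9 + 34 = 238.47.
median of V = (-2)·238.47 + 35 = -441.94.
median of X = 3.66·(-441.94) + 19.6 = -1597.9004.

median of X = -1597.9004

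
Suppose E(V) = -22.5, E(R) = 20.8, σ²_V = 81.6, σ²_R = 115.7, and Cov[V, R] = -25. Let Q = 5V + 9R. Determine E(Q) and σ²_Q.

E(Q) = 5·E(V) + 9·E(R) = 5·(-22.5) + 9·20.8 = 74.7.
σ²_Q = a²·σ²_V + b²·σ²_R + 2ab·Cov[V, R] with a = 5, b = 9.
= 5²·81.6 + 9²·115.7 + 2·5·9·(-25)
= 2040 + 9371.7 + (-2250) = 9161.7.

E(Q) = 74.7, σ²_Q = 9161.7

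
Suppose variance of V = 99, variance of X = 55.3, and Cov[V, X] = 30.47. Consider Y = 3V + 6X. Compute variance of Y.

variance of Y = a²·variance of V + b²·variance of X + 2ab·Cov[V, X] with a = 3, b = 6.
= 3²·99 + 6²·55.3 + 2·3·6·30.47
= 891 + 1990.8 + 1096.92 = 3978.72.

variance of Y = 3978.72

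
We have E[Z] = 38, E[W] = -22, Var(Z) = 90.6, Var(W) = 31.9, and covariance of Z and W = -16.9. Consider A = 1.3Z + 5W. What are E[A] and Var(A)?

E[A] = 1.3·E[Z] + 5·E[W] = 1.3·38 + 5·(-22) = -60.6.
Var(A) = a²·Var(Z) + b²·Var(W) + 2ab·covariance of Z and W with a = 1.3, b = 5.
= 1.3²·90.6 + 5²·31.9 + 2·1.3·5·(-16.9)
= 153.114 + 797.5 + (-219.7) = 730.914.

E[A] = -60.6, Var(A) = 730.914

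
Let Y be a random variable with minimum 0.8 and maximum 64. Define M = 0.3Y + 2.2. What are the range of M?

Range of Y = 64 − 0.8 = 63.2.
Range(M) = |a|·Range(Y) = |0.3|·63.2 = 18.96.

Range(M) = 18.96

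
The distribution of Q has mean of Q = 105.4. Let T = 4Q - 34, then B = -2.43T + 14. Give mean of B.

mean of B = -927.868

mean of T = 4·105.4 + (-34) = 387.6.
mean of B = (-2.43)·387.6 + 14 = -927.868.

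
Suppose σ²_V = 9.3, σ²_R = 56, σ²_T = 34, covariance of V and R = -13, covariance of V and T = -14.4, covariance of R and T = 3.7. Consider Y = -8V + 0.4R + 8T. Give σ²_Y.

σ²_Y = 4730.24

σ²_Y = a²·σ²_V + b²·σ²_R + c²·σ²_T + 2ab·covariance of V and R + 2ac·covariance of V and T + 2bc·covariance of R and T, with a = -8, b = 0.4, c = 8.
= 595.2 + 8.96 + 2176 + 83.2 + 1843.2 + 23.68
= 4730.24.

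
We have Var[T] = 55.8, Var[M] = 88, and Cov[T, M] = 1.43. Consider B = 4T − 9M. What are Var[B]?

Var[B] = a²·Var[T] + b²·Var[M] + 2ab·Cov[T, M] with a = 4, b = -9.
= 4²·55.8 + (-9)²·88 + 2·4·(-9)·1.43
= 892.8 + 7128 + (-102.96) = 7917.84.

Var[B] = 7917.84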